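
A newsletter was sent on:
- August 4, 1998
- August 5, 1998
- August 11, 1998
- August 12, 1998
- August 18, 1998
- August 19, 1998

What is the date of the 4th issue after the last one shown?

September 2, 1998

Gaps: 1, 6, 1, 6, 1 days — not constant, but cyclic with period 2.
The events fall on every Tuesday and Wednesday.
Next Tuesday: August 25, 1998.
Next Wednesday: August 26, 1998.
The following Tuesday is September 1, 1998.
Next Wednesday: September 2, 1998.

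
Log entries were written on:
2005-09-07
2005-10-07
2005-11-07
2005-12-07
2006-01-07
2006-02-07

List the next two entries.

Gaps: 30, 31, 30, 31, 31 days — not constant. Every event is on the 7th of the month.
Pattern: the 7th of each month.
Next: March 2006 → 2006-03-07.
April 2006: 2006-04-07.

2006-03-07, 2006-04-07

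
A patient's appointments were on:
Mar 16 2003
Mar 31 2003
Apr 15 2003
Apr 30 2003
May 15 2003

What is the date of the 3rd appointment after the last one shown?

Every event comes 15 days after the last (15, 15, 15, 15).
May 15 2003 + 15 days = May 30 2003.
May 30 2003 + 15 days = Jun 14 2003.
Jun 14 2003 + 15 days = Jun 29 2003.

Jun 29 2003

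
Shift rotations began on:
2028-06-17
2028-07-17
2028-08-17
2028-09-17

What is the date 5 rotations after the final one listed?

2029-02-17

Gaps: 30, 31, 31 days — not constant. Every event is on the 17th of the month.
Pattern: the 17th of each month.
Next: October 2028 → 2028-10-17.
Next: November 2028 → 2028-11-17.
Next: December 2028 → 2028-12-17.
January 2029: 2029-01-17.
February 2029: 2029-02-17.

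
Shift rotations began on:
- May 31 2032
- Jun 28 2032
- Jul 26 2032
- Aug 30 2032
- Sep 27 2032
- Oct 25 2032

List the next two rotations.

All Mondays; the gaps (28, 28, 35, 28, 28) vary with month length.
This is the last Monday of each month.
Last Monday of November 2032: Nov 29 2032.
December 2032 ends with Monday Dec 27 2032.

Nov 29 2032, Dec 27 2032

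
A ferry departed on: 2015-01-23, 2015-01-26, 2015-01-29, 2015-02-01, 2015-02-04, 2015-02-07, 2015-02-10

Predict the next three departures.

The spacing is 3, 3, 3, 3, 3, 3 days — always 3 days.
2015-02-10 + 3 days = 2015-02-13.
2015-02-13 + 3 days = 2015-02-16.
2015-02-16 + 3 days = 2015-02-19.

2015-02-13, 2015-02-16, 2015-02-19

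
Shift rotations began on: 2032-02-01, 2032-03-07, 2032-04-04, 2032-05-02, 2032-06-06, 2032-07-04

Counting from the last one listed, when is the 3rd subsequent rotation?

Gaps: 35, 28, 28, 35, 28 days — a mix of 28 and 35. Every date is a Sunday.
Each is the 1st Sunday of its month.
1st Sunday of August 2032: 2032-08-01.
1st Sunday of September 2032: 2032-09-05.
1st Sunday of October 2032: 2032-10-03.

2032-10-03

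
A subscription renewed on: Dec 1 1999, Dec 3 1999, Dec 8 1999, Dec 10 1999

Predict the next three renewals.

Gaps: 2, 5, 2 days — not constant, but cyclic with period 2.
The events fall on every Wednesday and Friday.
The following Wednesday is Dec 15 1999.
Next Friday: Dec 17 1999.
The following Wednesday is Dec 22 1999.

Dec 15 1999, Dec 17 1999, Dec 22 1999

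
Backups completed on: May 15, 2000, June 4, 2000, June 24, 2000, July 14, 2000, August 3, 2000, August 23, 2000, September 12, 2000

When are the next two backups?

The spacing is 20, 20, 20, 20, 20, 20 days — always 20 days.
September 12, 2000 + 20 days = October 2, 2000.
October 2, 2000 + 20 days = October 22, 2000.

October 2, 2000; October 22, 2000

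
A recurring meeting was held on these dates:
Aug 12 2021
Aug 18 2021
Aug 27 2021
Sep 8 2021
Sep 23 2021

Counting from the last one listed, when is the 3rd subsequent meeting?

Nov 25 2021

The spacing grows by 3 each time: 6, 9, 12, 15 days.
Next gap: 18 days. Sep 23 2021 + 18 days = Oct 11 2021.
Next gap: 21 days. Oct 11 2021 + 21 days = Nov 1 2021.
Next gap: 24 days. Nov 1 2021 + 24 days = Nov 25 2021.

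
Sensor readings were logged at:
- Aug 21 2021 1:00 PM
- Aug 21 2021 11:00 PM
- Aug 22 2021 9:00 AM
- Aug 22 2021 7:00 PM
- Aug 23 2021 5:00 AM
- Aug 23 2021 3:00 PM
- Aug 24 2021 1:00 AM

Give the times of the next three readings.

Aug 24 2021 11:00 AM, Aug 24 2021 9:00 PM, Aug 25 2021 7:00 AM

The interval is a steady 10 hours (10, 10, 10, 10, 10, 10).
Aug 24 2021 1:00 AM + 10 h = Aug 24 2021 11:00 AM.
Aug 24 2021 11:00 AM + 10 h = Aug 24 2021 9:00 PM.
Aug 24 2021 9:00 PM + 10 h = Aug 25 2021 7:00 AM.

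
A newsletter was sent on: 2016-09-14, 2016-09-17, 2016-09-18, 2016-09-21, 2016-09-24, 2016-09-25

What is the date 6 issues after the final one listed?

Every event lands on a Wednesday or Saturday or Sunday (gaps cycle 3, 1, 3, 3, 1).
So the schedule is: every Wednesday, Saturday and Sunday.
Next Wednesday: 2016-09-28.
The following Saturday is 2016-10-01.
Next Sunday: 2016-10-02.
Next Wednesday: 2016-10-05.
The following Saturday is 2016-10-08.
Next Sunday: 2016-10-09.

2016-10-09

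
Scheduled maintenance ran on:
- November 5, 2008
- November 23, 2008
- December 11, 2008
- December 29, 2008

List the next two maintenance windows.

January 16, 2009; February 3, 2009

The spacing is 18, 18, 18 days — always 18 days.
December 29, 2008 + 18 days = January 16, 2009.
January 16, 2009 + 18 days = February 3, 2009.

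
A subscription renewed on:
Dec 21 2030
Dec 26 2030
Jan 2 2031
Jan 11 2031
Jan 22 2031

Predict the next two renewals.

Feb 4 2031, Feb 19 2031

Intervals are 5, 7, 9, 11 days — an arithmetic progression with common difference 2.
Next gap: 13 days. Jan 22 2031 + 13 days = Feb 4 2031.
Next gap: 15 days. Feb 4 2031 + 15 days = Feb 19 2031.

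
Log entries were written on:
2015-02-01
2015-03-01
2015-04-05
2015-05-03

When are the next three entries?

These are Sundays at 28- or 35-day spacing (28, 35, 28).
The pattern: 1st Sunday of the month.
June 2015 — 1st Sunday is 2015-06-07.
1st Sunday of July 2015: 2015-07-05.
August 2015 — 1st Sunday is 2015-08-02.

2015-06-07, 2015-07-05, 2015-08-02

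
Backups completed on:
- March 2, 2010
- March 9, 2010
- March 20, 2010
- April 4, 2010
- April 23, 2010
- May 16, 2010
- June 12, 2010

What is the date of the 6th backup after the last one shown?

Gaps: 7, 11, 15, 19, 23, 27 days — each gap is 4 larger than the previous one.
Next gap: 31 days. June 12, 2010 + 31 days = July 13, 2010.
Next gap: 35 days. July 13, 2010 + 35 days = August 17, 2010.
Next gap: 39 days. August 17, 2010 + 39 days = September 25, 2010.
Next gap: 43 days. September 25, 2010 + 43 days = November 7, 2010.
Next gap: 47 days. November 7, 2010 + 47 days = December 24, 2010.
Next gap: 51 days. December 24, 2010 + 51 days = February 13, 2011.

February 13, 2011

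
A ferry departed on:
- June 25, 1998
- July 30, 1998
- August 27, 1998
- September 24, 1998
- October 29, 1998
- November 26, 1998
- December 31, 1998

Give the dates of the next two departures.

January 28, 1999; February 25, 1999

All Thursdays; the gaps (35, 28, 28, 35, 28, 35) vary with month length.
This is the last Thursday of each month.
Last Thursday of January 1999: January 28, 1999.
February 1999 ends with Thursday February 25, 1999.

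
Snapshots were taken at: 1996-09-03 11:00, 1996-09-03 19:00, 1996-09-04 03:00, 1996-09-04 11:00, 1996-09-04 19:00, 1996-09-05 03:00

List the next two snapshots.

Gaps: 8, 8, 8, 8, 8 hours — each event is 8 hours after the previous one.
1996-09-05 03:00 + 8 h = 1996-09-05 11:00.
1996-09-05 11:00 + 8 h = 1996-09-05 19:00.

1996-09-05 11:00, 1996-09-05 19:00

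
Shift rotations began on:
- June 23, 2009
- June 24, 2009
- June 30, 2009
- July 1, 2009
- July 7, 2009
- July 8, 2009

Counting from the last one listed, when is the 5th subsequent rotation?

The gap pattern 1, 6, 1, 6, 1 repeats every 2 events.
These are the Tuesdays and Wednesdays of each week.
Next Tuesday: July 14, 2009.
The following Wednesday is July 15, 2009.
The following Tuesday is July 21, 2009.
The following Wednesday is July 22, 2009.
The following Tuesday is July 28, 2009.

July 28, 2009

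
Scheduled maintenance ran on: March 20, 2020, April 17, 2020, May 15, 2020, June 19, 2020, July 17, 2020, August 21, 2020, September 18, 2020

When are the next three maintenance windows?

These are Fridays at 28- or 35-day spacing (28, 28, 35, 28, 35, 28).
The pattern: 3rd Friday of the month.
3rd Friday of October 2020: October 16, 2020.
3rd Friday of November 2020: November 20, 2020.
3rd Friday of December 2020: December 18, 2020.

October 16, 2020; November 20, 2020; December 18, 2020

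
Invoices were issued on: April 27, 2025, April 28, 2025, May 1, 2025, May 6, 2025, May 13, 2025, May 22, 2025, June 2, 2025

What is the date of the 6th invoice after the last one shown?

September 18, 2025

The spacing grows by 2 each time: 1, 3, 5, 7, 9, 11 days.
Next gap: 13 days. June 2, 2025 + 13 days = June 15, 2025.
Next gap: 15 days. June 15, 2025 + 15 days = June 30, 2025.
Next gap: 17 days. June 30, 2025 + 17 days = July 17, 2025.
Next gap: 19 days. July 17, 2025 + 19 days = August 5, 2025.
Next gap: 21 days. August 5, 2025 + 21 days = August 26, 2025.
Next gap: 23 days. August 26, 2025 + 23 days = September 18, 2025.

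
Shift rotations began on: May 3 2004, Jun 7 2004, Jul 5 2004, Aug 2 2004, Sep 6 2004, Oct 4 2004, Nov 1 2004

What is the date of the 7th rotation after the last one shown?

Jun 6 2005

These are Mondays at 28- or 35-day spacing (35, 28, 28, 35, 28, 28).
The pattern: 1st Monday of the month.
December 2004 — 1st Monday is Dec 6 2004.
1st Monday of January 2005: Jan 3 2005.
1st Monday of February 2005: Feb 7 2005.
1st Monday of March 2005: Mar 7 2005.
April 2005 — 1st Monday is Apr 4 2005.
1st Monday of May 2005: May 2 2005.
June 2005 — 1st Monday is Jun 6 2005.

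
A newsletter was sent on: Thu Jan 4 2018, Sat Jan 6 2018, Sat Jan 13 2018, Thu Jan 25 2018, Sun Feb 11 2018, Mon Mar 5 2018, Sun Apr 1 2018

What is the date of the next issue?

Gaps: 2, 7, 12, 17, 22, 27 days — each gap is 5 larger than the previous one.
Next gap: 32 days. Sun Apr 1 2018 + 32 days = Thu May 3 2018.

Thu May 3 2018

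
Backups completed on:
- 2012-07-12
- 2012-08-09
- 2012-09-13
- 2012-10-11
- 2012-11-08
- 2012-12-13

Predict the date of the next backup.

2013-01-10

Gaps: 28, 35, 28, 28, 35 days — a mix of 28 and 35. Every date is a Thursday.
Each is the 2nd Thursday of its month.
2nd Thursday of January 2013: 2013-01-10.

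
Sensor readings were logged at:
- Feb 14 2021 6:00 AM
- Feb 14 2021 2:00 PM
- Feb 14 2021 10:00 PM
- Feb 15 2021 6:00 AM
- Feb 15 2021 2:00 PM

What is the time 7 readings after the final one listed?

Feb 17 2021 10:00 PM

Gaps: 8, 8, 8, 8 hours — each event is 8 hours after the previous one.
Feb 15 2021 2:00 PM + 8 h = Feb 15 2021 10:00 PM.
Feb 15 2021 10:00 PM + 8 h = Feb 16 2021 6:00 AM.
Feb 16 2021 6:00 AM + 8 h = Feb 16 2021 2:00 PM.
Feb 16 2021 2:00 PM + 8 h = Feb 16 2021 10:00 PM.
Feb 16 2021 10:00 PM + 8 h = Feb 17 2021 6:00 AM.
Feb 17 2021 6:00 AM + 8 h = Feb 17 2021 2:00 PM.
Feb 17 2021 2:00 PM + 8 h = Feb 17 2021 10:00 PM.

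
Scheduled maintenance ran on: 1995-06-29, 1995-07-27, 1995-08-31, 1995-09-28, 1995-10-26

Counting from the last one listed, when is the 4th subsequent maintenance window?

Every date is a Thursday; gaps 28, 35, 28, 28 days.
Each is the last Thursday of its month (at least one falls on the 29th or later, ruling out '4th Thursday').
Last Thursday of November 1995: 1995-11-30.
December 1995 ends with Thursday 1995-12-28.
January 1996 ends with Thursday 1996-01-25.
February 1996 ends with Thursday 1996-02-29.

1996-02-29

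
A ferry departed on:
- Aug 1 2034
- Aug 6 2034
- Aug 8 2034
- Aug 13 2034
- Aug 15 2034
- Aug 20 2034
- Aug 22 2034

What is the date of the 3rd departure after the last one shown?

Every event lands on a Tuesday or Sunday (gaps cycle 5, 2, 5, 2, 5, 2).
So the schedule is: every Tuesday and Sunday.
The following Sunday is Aug 27 2034.
The following Tuesday is Aug 29 2034.
Next Sunday: Sep 3 2034.

Sep 3 2034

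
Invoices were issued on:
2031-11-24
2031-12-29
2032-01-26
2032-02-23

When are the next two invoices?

Every date is a Monday; gaps 35, 28, 28 days.
Each is the last Monday of its month (at least one falls on the 29th or later, ruling out '4th Monday').
Last Monday of March 2032: 2032-03-29.
Last Monday of April 2032: 2032-04-26.

2032-03-29, 2032-04-26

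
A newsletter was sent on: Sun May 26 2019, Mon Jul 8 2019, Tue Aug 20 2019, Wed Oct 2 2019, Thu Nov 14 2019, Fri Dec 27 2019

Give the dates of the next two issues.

Gaps between consecutive events: 43, 43, 43, 43, 43 days — a constant 43-day interval.
Fri Dec 27 2019 + 43 days = Sat Feb 8 2020.
Sat Feb 8 2020 + 43 days = Sun Mar 22 2020.

Sat Feb 8 2020, Sun Mar 22 2020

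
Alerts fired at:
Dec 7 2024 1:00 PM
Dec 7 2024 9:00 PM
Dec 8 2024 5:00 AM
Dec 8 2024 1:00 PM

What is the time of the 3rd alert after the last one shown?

Spacing: 8, 8, 8 h — constant 8 h.
Dec 8 2024 1:00 PM + 8 h = Dec 8 2024 9:00 PM.
Dec 8 2024 9:00 PM + 8 h = Dec 9 2024 5:00 AM.
Dec 9 2024 5:00 AM + 8 h = Dec 9 2024 1:00 PM.

Dec 9 2024 1:00 PM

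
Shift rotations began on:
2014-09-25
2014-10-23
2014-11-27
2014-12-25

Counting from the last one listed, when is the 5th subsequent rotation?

2015-05-28

Gaps: 28, 35, 28 days — a mix of 28 and 35. Every date is a Thursday.
Each is the 4th Thursday of its month.
4th Thursday of January 2015: 2015-01-22.
4th Thursday of February 2015: 2015-02-26.
4th Thursday of March 2015: 2015-03-26.
4th Thursday of April 2015: 2015-04-23.
4th Thursday of May 2015: 2015-05-28.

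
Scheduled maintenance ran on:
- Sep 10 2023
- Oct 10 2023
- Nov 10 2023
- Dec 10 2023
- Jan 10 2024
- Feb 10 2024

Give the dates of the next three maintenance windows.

Mar 10 2024, Apr 10 2024, May 10 2024

The day-of-month is always 10 (30, 31, 30, 31, 31 days between events).
So this recurs on the 10th of each month.
Next: March 2024 → Mar 10 2024.
April 2024: Apr 10 2024.
May 2024: May 10 2024.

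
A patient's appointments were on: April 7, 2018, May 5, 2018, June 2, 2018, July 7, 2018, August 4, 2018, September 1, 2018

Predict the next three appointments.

These are Saturdays at 28- or 35-day spacing (28, 28, 35, 28, 28).
The pattern: 1st Saturday of the month.
1st Saturday of October 2018: October 6, 2018.
1st Saturday of November 2018: November 3, 2018.
December 2018 — 1st Saturday is December 1, 2018.

October 6, 2018; November 3, 2018; December 1, 2018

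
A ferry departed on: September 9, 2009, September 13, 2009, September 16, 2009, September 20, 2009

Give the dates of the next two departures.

September 23, 2009; September 27, 2009

Every event lands on a Wednesday or Sunday (gaps cycle 4, 3, 4).
So the schedule is: every Wednesday and Sunday.
The following Wednesday is September 23, 2009.
Next Sunday: September 27, 2009.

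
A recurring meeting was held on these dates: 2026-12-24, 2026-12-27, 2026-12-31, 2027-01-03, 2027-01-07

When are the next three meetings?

2027-01-10, 2027-01-14, 2027-01-17

The gap pattern 3, 4, 3, 4 repeats every 2 events.
These are the Thursdays and Sundays of each week.
The following Sunday is 2027-01-10.
Next Thursday: 2027-01-14.
Next Sunday: 2027-01-17.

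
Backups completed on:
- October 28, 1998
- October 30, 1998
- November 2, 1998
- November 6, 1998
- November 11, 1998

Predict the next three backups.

November 17, 1998; November 24, 1998; December 2, 1998

The spacing grows by 1 each time: 2, 3, 4, 5 days.
Next gap: 6 days. November 11, 1998 + 6 days = November 17, 1998.
Next gap: 7 days. November 17, 1998 + 7 days = November 24, 1998.
Next gap: 8 days. November 24, 1998 + 8 days = December 2, 1998.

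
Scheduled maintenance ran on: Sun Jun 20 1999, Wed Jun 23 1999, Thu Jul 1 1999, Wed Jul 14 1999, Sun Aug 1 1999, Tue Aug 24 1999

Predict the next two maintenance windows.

Tue Sep 21 1999, Sun Oct 24 1999

The spacing grows by 5 each time: 3, 8, 13, 18, 23 days.
Next gap: 28 days. Tue Aug 24 1999 + 28 days = Tue Sep 21 1999.
Next gap: 33 days. Tue Sep 21 1999 + 33 days = Sun Oct 24 1999.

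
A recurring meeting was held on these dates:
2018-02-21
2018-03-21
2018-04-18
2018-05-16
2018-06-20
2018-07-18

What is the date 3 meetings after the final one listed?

These are Wednesdays at 28- or 35-day spacing (28, 28, 28, 35, 28).
The pattern: 3rd Wednesday of the month.
August 2018 — 3rd Wednesday is 2018-08-15.
September 2018 — 3rd Wednesday is 2018-09-19.
October 2018 — 3rd Wednesday is 2018-10-17.

2018-10-17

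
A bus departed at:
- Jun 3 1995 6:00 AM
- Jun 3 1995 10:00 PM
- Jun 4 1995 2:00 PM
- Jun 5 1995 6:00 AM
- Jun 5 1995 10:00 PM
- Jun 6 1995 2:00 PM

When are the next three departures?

The interval is a steady 16 hours (16, 16, 16, 16, 16).
Jun 6 1995 2:00 PM + 16 h = Jun 7 1995 6:00 AM.
Jun 7 1995 6:00 AM + 16 h = Jun 7 1995 10:00 PM.
Jun 7 1995 10:00 PM + 16 h = Jun 8 1995 2:00 PM.

Jun 7 1995 6:00 AM, Jun 7 1995 10:00 PM, Jun 8 1995 2:00 PM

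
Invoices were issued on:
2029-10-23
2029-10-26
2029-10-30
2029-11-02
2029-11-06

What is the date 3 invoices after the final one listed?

2029-11-16

The gap pattern 3, 4, 3, 4 repeats every 2 events.
These are the Tuesdays and Fridays of each week.
Next Friday: 2029-11-09.
The following Tuesday is 2029-11-13.
Next Friday: 2029-11-16.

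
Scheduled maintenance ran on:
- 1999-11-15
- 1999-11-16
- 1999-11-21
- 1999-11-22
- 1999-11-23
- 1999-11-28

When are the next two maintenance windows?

Every event lands on a Monday or Tuesday or Sunday (gaps cycle 1, 5, 1, 1, 5).
So the schedule is: every Monday, Tuesday and Sunday.
Next Monday: 1999-11-29.
Next Tuesday: 1999-11-30.

1999-11-29, 1999-11-30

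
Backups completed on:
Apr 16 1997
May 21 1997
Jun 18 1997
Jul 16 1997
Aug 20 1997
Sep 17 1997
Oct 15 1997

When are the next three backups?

Gaps: 35, 28, 28, 35, 28, 28 days — a mix of 28 and 35. Every date is a Wednesday.
Each is the 3rd Wednesday of its month.
3rd Wednesday of November 1997: Nov 19 1997.
3rd Wednesday of December 1997: Dec 17 1997.
January 1998 — 3rd Wednesday is Jan 21 1998.

Nov 19 1997, Dec 17 1997, Jan 21 1998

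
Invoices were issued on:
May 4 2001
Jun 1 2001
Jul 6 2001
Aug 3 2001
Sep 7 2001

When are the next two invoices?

All dates are Fridays, 28, 35, 28, 35 days apart.
Specifically, the 1st Friday of each month.
1st Friday of October 2001: Oct 5 2001.
November 2001 — 1st Friday is Nov 2 2001.

Oct 5 2001, Nov 2 2001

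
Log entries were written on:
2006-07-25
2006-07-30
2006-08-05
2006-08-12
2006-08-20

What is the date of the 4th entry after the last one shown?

The spacing grows by 1 each time: 5, 6, 7, 8 days.
Next gap: 9 days. 2006-08-20 + 9 days = 2006-08-29.
Next gap: 10 days. 2006-08-29 + 10 days = 2006-09-08.
Next gap: 11 days. 2006-09-08 + 11 days = 2006-09-19.
Next gap: 12 days. 2006-09-19 + 12 days = 2006-10-01.

2006-10-01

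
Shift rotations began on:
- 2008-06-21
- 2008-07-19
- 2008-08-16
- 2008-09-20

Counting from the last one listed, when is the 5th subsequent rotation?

2009-02-21

Gaps: 28, 28, 35 days — a mix of 28 and 35. Every date is a Saturday.
Each is the 3rd Saturday of its month.
October 2008 — 3rd Saturday is 2008-10-18.
3rd Saturday of November 2008: 2008-11-15.
3rd Saturday of December 2008: 2008-12-20.
3rd Saturday of January 2009: 2009-01-17.
February 2009 — 3rd Saturday is 2009-02-21.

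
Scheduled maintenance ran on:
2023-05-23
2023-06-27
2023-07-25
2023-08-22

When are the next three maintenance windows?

Gaps: 35, 28, 28 days — a mix of 28 and 35. Every date is a Tuesday.
Each is the 4th Tuesday of its month.
September 2023 — 4th Tuesday is 2023-09-26.
4th Tuesday of October 2023: 2023-10-24.
4th Tuesday of November 2023: 2023-11-28.

2023-09-26, 2023-10-24, 2023-11-28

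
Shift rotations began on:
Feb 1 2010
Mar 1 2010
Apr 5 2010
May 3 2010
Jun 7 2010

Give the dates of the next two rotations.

Jul 5 2010, Aug 2 2010

Gaps: 28, 35, 28, 35 days — a mix of 28 and 35. Every date is a Monday.
Each is the 1st Monday of its month.
1st Monday of July 2010: Jul 5 2010.
1st Monday of August 2010: Aug 2 2010.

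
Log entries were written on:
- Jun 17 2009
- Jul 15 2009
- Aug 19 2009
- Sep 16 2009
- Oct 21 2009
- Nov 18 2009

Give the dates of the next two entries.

These are Wednesdays at 28- or 35-day spacing (28, 35, 28, 35, 28).
The pattern: 3rd Wednesday of the month.
December 2009 — 3rd Wednesday is Dec 16 2009.
January 2010 — 3rd Wednesday is Jan 20 2010.

Dec 16 2009, Jan 20 2010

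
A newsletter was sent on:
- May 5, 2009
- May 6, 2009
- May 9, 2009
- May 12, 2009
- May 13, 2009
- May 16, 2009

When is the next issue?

Every event lands on a Tuesday or Wednesday or Saturday (gaps cycle 1, 3, 3, 1, 3).
So the schedule is: every Tuesday, Wednesday and Saturday.
The following Tuesday is May 19, 2009.

May 19, 2009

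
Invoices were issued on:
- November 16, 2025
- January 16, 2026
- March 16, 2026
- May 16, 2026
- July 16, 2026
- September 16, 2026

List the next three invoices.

Each date is the 16th; the gaps (61, 59, 61, 61, 62) track the month lengths.
The rule is the 16th of every 2 months.
November 2026: November 16, 2026.
Next: January 2027 → January 16, 2027.
March 2027: March 16, 2027.

November 16, 2026; January 16, 2027; March 16, 2027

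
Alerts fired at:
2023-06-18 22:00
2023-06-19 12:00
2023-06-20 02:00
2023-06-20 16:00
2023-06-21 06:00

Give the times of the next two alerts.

The interval is a steady 14 hours (14, 14, 14, 14).
2023-06-21 06:00 + 14 h = 2023-06-21 20:00.
2023-06-21 20:00 + 14 h = 2023-06-22 10:00.

2023-06-21 20:00, 2023-06-22 10:00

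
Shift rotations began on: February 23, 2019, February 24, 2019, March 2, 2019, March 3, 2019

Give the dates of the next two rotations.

Gaps: 1, 6, 1 days — not constant, but cyclic with period 2.
The events fall on every Saturday and Sunday.
Next Saturday: March 9, 2019.
Next Sunday: March 10, 2019.

March 9, 2019; March 10, 2019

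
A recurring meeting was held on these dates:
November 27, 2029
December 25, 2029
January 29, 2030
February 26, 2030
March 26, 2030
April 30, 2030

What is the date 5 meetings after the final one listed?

Every date is a Tuesday; gaps 28, 35, 28, 28, 35 days.
Each is the last Tuesday of its month (at least one falls on the 29th or later, ruling out '4th Tuesday').
Last Tuesday of May 2030: May 28, 2030.
Last Tuesday of June 2030: June 25, 2030.
July 2030 ends with Tuesday July 30, 2030.
August 2030 ends with Tuesday August 27, 2030.
Last Tuesday of September 2030: September 24, 2030.

September 24, 2030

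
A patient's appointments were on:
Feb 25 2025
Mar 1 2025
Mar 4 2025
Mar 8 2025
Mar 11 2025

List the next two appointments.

Mar 15 2025, Mar 18 2025

The gap pattern 4, 3, 4, 3 repeats every 2 events.
These are the Tuesdays and Saturdays of each week.
Next Saturday: Mar 15 2025.
Next Tuesday: Mar 18 2025.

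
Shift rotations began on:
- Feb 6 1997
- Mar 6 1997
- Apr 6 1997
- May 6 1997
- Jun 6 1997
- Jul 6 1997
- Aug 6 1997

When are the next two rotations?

Sep 6 1997, Oct 6 1997

Gaps: 28, 31, 30, 31, 30, 31 days — not constant. Every event is on the 6th of the month.
Pattern: the 6th of each month.
September 1997: Sep 6 1997.
Next: October 1997 → Oct 6 1997.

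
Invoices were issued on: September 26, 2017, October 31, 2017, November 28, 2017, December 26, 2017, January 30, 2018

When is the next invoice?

All Tuesdays; the gaps (35, 28, 28, 35) vary with month length.
This is the last Tuesday of each month.
February 2018 ends with Tuesday February 27, 2018.

February 27, 2018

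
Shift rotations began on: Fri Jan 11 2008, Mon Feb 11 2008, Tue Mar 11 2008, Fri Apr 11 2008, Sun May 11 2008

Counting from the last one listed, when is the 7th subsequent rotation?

Gaps: 31, 29, 31, 30 days — not constant. Every event is on the 11th of the month.
Pattern: the 11th of each month.
Next: June 2008 → Wed Jun 11 2008.
July 2008: Fri Jul 11 2008.
August 2008: Mon Aug 11 2008.
Next: September 2008 → Thu Sep 11 2008.
October 2008: Sat Oct 11 2008.
November 2008: Tue Nov 11 2008.
Next: December 2008 → Thu Dec 11 2008.

Thu Dec 11 2008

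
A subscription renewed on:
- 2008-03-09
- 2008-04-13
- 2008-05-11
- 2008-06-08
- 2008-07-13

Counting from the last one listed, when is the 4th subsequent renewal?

2008-11-09

All dates are Sundays, 35, 28, 28, 35 days apart.
Specifically, the 2nd Sunday of each month.
August 2008 — 2nd Sunday is 2008-08-10.
September 2008 — 2nd Sunday is 2008-09-14.
2nd Sunday of October 2008: 2008-10-12.
2nd Sunday of November 2008: 2008-11-09.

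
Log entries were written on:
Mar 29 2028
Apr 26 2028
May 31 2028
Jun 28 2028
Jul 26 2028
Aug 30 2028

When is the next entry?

Sep 27 2028

These are Wednesdays with 28, 35, 28, 28, 35-day gaps.
Each is the final Wednesday of its month — Mar 29 2028 is past the 28th, so '4th Wednesday' doesn't fit.
Last Wednesday of September 2028: Sep 27 2028.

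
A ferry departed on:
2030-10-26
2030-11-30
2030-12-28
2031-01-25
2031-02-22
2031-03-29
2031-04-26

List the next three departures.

2031-05-31, 2031-06-28, 2031-07-26

These are Saturdays with 35, 28, 28, 28, 35, 28-day gaps.
Each is the final Saturday of its month — 2030-11-30 is past the 28th, so '4th Saturday' doesn't fit.
Last Saturday of May 2031: 2031-05-31.
Last Saturday of June 2031: 2031-06-28.
July 2031 ends with Saturday 2031-07-26.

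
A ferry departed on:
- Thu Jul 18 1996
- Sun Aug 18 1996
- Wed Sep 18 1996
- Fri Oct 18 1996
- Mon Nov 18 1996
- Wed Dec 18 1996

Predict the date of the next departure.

Sat Jan 18 1997

Each date is the 18th; the gaps (31, 31, 30, 31, 30) track the month lengths.
The rule is the 18th of each month.
Next: January 1997 → Sat Jan 18 1997.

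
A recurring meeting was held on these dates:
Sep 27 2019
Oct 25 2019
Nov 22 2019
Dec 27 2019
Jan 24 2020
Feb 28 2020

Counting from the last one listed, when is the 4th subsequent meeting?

These are Fridays at 28- or 35-day spacing (28, 28, 35, 28, 35).
The pattern: 4th Friday of the month.
4th Friday of March 2020: Mar 27 2020.
April 2020 — 4th Friday is Apr 24 2020.
May 2020 — 4th Friday is May 22 2020.
June 2020 — 4th Friday is Jun 26 2020.

Jun 26 2020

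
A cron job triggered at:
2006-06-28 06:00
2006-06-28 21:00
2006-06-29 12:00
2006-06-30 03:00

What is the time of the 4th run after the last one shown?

The interval is a steady 15 hours (15, 15, 15).
2006-06-30 03:00 + 15 h = 2006-06-30 18:00.
2006-06-30 18:00 + 15 h = 2006-07-01 09:00.
2006-07-01 09:00 + 15 h = 2006-07-02 00:00.
2006-07-02 00:00 + 15 h = 2006-07-02 15:00.

2006-07-02 15:00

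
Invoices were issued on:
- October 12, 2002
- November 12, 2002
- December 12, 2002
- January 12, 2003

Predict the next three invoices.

The day-of-month is always 12 (31, 30, 31 days between events).
So this recurs on the 12th of each month.
February 2003: February 12, 2003.
Next: March 2003 → March 12, 2003.
April 2003: April 12, 2003.

February 12, 2003; March 12, 2003; April 12, 2003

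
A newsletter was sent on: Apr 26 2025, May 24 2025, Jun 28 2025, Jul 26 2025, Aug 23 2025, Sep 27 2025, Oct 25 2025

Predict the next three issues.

All dates are Saturdays, 28, 35, 28, 28, 35, 28 days apart.
Specifically, the 4th Saturday of each month.
November 2025 — 4th Saturday is Nov 22 2025.
December 2025 — 4th Saturday is Dec 27 2025.
4th Saturday of January 2026: Jan 24 2026.

Nov 22 2025, Dec 27 2025, Jan 24 2026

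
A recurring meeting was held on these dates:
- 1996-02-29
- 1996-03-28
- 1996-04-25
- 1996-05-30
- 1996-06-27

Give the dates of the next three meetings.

1996-07-25, 1996-08-29, 1996-09-26

These are Thursdays with 28, 28, 35, 28-day gaps.
Each is the final Thursday of its month — 1996-02-29 is past the 28th, so '4th Thursday' doesn't fit.
Last Thursday of July 1996: 1996-07-25.
Last Thursday of August 1996: 1996-08-29.
September 1996 ends with Thursday 1996-09-26.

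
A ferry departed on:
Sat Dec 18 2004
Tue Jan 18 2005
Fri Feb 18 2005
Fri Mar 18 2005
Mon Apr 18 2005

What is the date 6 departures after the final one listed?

Tue Oct 18 2005

Each date is the 18th; the gaps (31, 31, 28, 31) track the month lengths.
The rule is the 18th of each month.
Next: May 2005 → Wed May 18 2005.
Next: June 2005 → Sat Jun 18 2005.
Next: July 2005 → Mon Jul 18 2005.
Next: August 2005 → Thu Aug 18 2005.
Next: September 2005 → Sun Sep 18 2005.
October 2005: Tue Oct 18 2005.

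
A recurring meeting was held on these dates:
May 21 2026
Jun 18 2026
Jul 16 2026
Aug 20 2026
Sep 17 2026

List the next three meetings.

Gaps: 28, 28, 35, 28 days — a mix of 28 and 35. Every date is a Thursday.
Each is the 3rd Thursday of its month.
3rd Thursday of October 2026: Oct 15 2026.
November 2026 — 3rd Thursday is Nov 19 2026.
December 2026 — 3rd Thursday is Dec 17 2026.

Oct 15 2026, Nov 19 2026, Dec 17 2026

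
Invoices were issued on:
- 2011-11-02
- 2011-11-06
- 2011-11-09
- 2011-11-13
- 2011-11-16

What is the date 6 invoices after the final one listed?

The gap pattern 4, 3, 4, 3 repeats every 2 events.
These are the Wednesdays and Sundays of each week.
Next Sunday: 2011-11-20.
Next Wednesday: 2011-11-23.
Next Sunday: 2011-11-27.
The following Wednesday is 2011-11-30.
Next Sunday: 2011-12-04.
Next Wednesday: 2011-12-07.

2011-12-07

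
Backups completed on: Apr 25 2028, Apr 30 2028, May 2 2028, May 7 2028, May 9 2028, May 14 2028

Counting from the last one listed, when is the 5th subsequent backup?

Every event lands on a Tuesday or Sunday (gaps cycle 5, 2, 5, 2, 5).
So the schedule is: every Tuesday and Sunday.
Next Tuesday: May 16 2028.
The following Sunday is May 21 2028.
The following Tuesday is May 23 2028.
Next Sunday: May 28 2028.
The following Tuesday is May 30 2028.

May 30 2028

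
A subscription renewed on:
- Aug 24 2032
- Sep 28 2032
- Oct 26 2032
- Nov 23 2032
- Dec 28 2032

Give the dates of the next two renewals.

Jan 25 2033, Feb 22 2033

All dates are Tuesdays, 35, 28, 28, 35 days apart.
Specifically, the 4th Tuesday of each month.
January 2033 — 4th Tuesday is Jan 25 2033.
4th Tuesday of February 2033: Feb 22 2033.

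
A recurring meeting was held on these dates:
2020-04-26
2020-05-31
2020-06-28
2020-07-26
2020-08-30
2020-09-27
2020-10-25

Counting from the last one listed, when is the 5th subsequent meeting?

2021-03-28

All Sundays; the gaps (35, 28, 28, 35, 28, 28) vary with month length.
This is the last Sunday of each month.
Last Sunday of November 2020: 2020-11-29.
December 2020 ends with Sunday 2020-12-27.
January 2021 ends with Sunday 2021-01-31.
February 2021 ends with Sunday 2021-02-28.
March 2021 ends with Sunday 2021-03-28.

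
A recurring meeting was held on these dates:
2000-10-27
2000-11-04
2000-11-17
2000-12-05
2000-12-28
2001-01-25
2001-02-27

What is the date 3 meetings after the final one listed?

Gaps: 8, 13, 18, 23, 28, 33 days — each gap is 5 larger than the previous one.
Next gap: 38 days. 2001-02-27 + 38 days = 2001-04-06.
Next gap: 43 days. 2001-04-06 + 43 days = 2001-05-19.
Next gap: 48 days. 2001-05-19 + 48 days = 2001-07-06.

2001-07-06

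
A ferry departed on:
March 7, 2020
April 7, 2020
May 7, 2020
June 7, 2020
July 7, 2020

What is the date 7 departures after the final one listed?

February 7, 2021

Gaps: 31, 30, 31, 30 days — not constant. Every event is on the 7th of the month.
Pattern: the 7th of each month.
August 2020: August 7, 2020.
Next: September 2020 → September 7, 2020.
Next: October 2020 → October 7, 2020.
November 2020: November 7, 2020.
Next: December 2020 → December 7, 2020.
Next: January 2021 → January 7, 2021.
Next: February 2021 → February 7, 2021.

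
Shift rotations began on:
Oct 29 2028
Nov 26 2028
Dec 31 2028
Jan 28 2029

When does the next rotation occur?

Feb 25 2029

All Sundays; the gaps (28, 35, 28) vary with month length.
This is the last Sunday of each month.
Last Sunday of February 2029: Feb 25 2029.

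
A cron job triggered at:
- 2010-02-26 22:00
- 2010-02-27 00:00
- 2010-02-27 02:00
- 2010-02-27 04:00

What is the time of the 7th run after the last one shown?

2010-02-27 18:00

Spacing: 2, 2, 2 h — constant 2 h.
2010-02-27 04:00 + 2 h = 2010-02-27 06:00.
2010-02-27 06:00 + 2 h = 2010-02-27 08:00.
2010-02-27 08:00 + 2 h = 2010-02-27 10:00.
2010-02-27 10:00 + 2 h = 2010-02-27 12:00.
2010-02-27 12:00 + 2 h = 2010-02-27 14:00.
2010-02-27 14:00 + 2 h = 2010-02-27 16:00.
2010-02-27 16:00 + 2 h = 2010-02-27 18:00.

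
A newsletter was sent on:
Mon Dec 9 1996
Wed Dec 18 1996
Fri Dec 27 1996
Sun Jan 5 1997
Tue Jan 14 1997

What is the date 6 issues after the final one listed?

Sun Mar 9 1997

Gaps between consecutive events: 9, 9, 9, 9 days — a constant 9-day interval.
Tue Jan 14 1997 + 9 days = Thu Jan 23 1997.
Thu Jan 23 1997 + 9 days = Sat Feb 1 1997.
Sat Feb 1 1997 + 9 days = Mon Feb 10 1997.
Mon Feb 10 1997 + 9 days = Wed Feb 19 1997.
Wed Feb 19 1997 + 9 days = Fri Feb 28 1997.
Fri Feb 28 1997 + 9 days = Sun Mar 9 1997.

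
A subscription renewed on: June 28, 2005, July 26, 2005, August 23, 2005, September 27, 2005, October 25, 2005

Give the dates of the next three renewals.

November 22, 2005; December 27, 2005; January 24, 2006

All dates are Tuesdays, 28, 28, 35, 28 days apart.
Specifically, the 4th Tuesday of each month.
4th Tuesday of November 2005: November 22, 2005.
4th Tuesday of December 2005: December 27, 2005.
4th Tuesday of January 2006: January 24, 2006.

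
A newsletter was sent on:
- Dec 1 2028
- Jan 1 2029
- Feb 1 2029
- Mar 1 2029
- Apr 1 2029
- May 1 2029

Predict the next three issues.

Each date is the 1st; the gaps (31, 31, 28, 31, 30) track the month lengths.
The rule is the 1st of each month.
June 2029: Jun 1 2029.
July 2029: Jul 1 2029.
Next: August 2029 → Aug 1 2029.

Jun 1 2029, Jul 1 2029, Aug 1 2029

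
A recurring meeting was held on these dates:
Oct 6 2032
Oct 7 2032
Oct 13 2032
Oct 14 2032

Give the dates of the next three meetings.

Every event lands on a Wednesday or Thursday (gaps cycle 1, 6, 1).
So the schedule is: every Wednesday and Thursday.
Next Wednesday: Oct 20 2032.
The following Thursday is Oct 21 2032.
The following Wednesday is Oct 27 2032.

Oct 20 2032, Oct 21 2032, Oct 27 2032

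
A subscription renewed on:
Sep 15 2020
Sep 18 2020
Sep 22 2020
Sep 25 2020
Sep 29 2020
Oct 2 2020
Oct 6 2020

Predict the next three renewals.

Oct 9 2020, Oct 13 2020, Oct 16 2020

Every event lands on a Tuesday or Friday (gaps cycle 3, 4, 3, 4, 3, 4).
So the schedule is: every Tuesday and Friday.
Next Friday: Oct 9 2020.
The following Tuesday is Oct 13 2020.
Next Friday: Oct 16 2020.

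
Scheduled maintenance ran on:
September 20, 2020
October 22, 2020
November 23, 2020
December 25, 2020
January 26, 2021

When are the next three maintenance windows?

February 27, 2021; March 31, 2021; May 2, 2021

Every event comes 32 days after the last (32, 32, 32, 32).
January 26, 2021 + 32 days = February 27, 2021.
February 27, 2021 + 32 days = March 31, 2021.
March 31, 2021 + 32 days = May 2, 2021.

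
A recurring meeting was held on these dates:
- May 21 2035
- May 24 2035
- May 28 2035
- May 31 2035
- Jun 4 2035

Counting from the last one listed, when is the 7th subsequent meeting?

The gap pattern 3, 4, 3, 4 repeats every 2 events.
These are the Mondays and Thursdays of each week.
Next Thursday: Jun 7 2035.
Next Monday: Jun 11 2035.
The following Thursday is Jun 14 2035.
Next Monday: Jun 18 2035.
The following Thursday is Jun 21 2035.
The following Monday is Jun 25 2035.
Next Thursday: Jun 28 2035.

Jun 28 2035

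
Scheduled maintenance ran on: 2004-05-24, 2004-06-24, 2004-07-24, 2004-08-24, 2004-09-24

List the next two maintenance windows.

The day-of-month is always 24 (31, 30, 31, 31 days between events).
So this recurs on the 24th of each month.
Next: October 2004 → 2004-10-24.
Next: November 2004 → 2004-11-24.

2004-10-24, 2004-11-24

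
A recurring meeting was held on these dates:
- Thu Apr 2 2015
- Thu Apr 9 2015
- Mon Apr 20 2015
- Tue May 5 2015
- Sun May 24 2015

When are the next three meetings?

Gaps: 7, 11, 15, 19 days — each gap is 4 larger than the previous one.
Next gap: 23 days. Sun May 24 2015 + 23 days = Tue Jun 16 2015.
Next gap: 27 days. Tue Jun 16 2015 + 27 days = Mon Jul 13 2015.
Next gap: 31 days. Mon Jul 13 2015 + 31 days = Thu Aug 13 2015.

Tue Jun 16 2015, Mon Jul 13 2015, Thu Aug 13 2015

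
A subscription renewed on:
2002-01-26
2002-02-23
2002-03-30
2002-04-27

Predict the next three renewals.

2002-05-25, 2002-06-29, 2002-07-27

These are Saturdays with 28, 35, 28-day gaps.
Each is the final Saturday of its month — 2002-03-30 is past the 28th, so '4th Saturday' doesn't fit.
Last Saturday of May 2002: 2002-05-25.
Last Saturday of June 2002: 2002-06-29.
Last Saturday of July 2002: 2002-07-27.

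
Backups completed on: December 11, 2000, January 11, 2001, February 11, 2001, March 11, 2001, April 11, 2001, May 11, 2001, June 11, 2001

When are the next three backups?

July 11, 2001; August 11, 2001; September 11, 2001

Gaps: 31, 31, 28, 31, 30, 31 days — not constant. Every event is on the 11th of the month.
Pattern: the 11th of each month.
Next: July 2001 → July 11, 2001.
August 2001: August 11, 2001.
September 2001: September 11, 2001.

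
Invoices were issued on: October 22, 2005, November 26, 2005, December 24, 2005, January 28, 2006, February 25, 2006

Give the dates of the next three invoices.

March 25, 2006; April 22, 2006; May 27, 2006

Gaps: 35, 28, 35, 28 days — a mix of 28 and 35. Every date is a Saturday.
Each is the 4th Saturday of its month.
4th Saturday of March 2006: March 25, 2006.
4th Saturday of April 2006: April 22, 2006.
May 2006 — 4th Saturday is May 27, 2006.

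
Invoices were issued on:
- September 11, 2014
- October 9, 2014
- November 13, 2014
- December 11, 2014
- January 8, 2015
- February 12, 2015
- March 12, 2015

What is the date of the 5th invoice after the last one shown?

August 13, 2015

These are Thursdays at 28- or 35-day spacing (28, 35, 28, 28, 35, 28).
The pattern: 2nd Thursday of the month.
April 2015 — 2nd Thursday is April 9, 2015.
2nd Thursday of May 2015: May 14, 2015.
June 2015 — 2nd Thursday is June 11, 2015.
2nd Thursday of July 2015: July 9, 2015.
2nd Thursday of August 2015: August 13, 2015.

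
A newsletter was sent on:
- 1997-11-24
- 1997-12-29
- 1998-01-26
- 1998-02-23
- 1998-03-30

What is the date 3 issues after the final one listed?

1998-06-29

Every date is a Monday; gaps 35, 28, 28, 35 days.
Each is the last Monday of its month (at least one falls on the 29th or later, ruling out '4th Monday').
April 1998 ends with Monday 1998-04-27.
Last Monday of May 1998: 1998-05-25.
Last Monday of June 1998: 1998-06-29.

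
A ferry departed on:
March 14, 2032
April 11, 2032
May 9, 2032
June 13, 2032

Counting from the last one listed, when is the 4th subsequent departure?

October 10, 2032

These are Sundays at 28- or 35-day spacing (28, 28, 35).
The pattern: 2nd Sunday of the month.
July 2032 — 2nd Sunday is July 11, 2032.
2nd Sunday of August 2032: August 8, 2032.
2nd Sunday of September 2032: September 12, 2032.
2nd Sunday of October 2032: October 10, 2032.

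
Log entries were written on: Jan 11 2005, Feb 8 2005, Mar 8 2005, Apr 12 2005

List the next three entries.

Gaps: 28, 28, 35 days — a mix of 28 and 35. Every date is a Tuesday.
Each is the 2nd Tuesday of its month.
May 2005 — 2nd Tuesday is May 10 2005.
2nd Tuesday of June 2005: Jun 14 2005.
July 2005 — 2nd Tuesday is Jul 12 2005.

May 10 2005, Jun 14 2005, Jul 12 2005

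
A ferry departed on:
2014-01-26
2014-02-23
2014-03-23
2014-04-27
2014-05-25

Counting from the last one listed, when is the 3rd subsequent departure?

2014-08-24

These are Sundays at 28- or 35-day spacing (28, 28, 35, 28).
The pattern: 4th Sunday of the month.
4th Sunday of June 2014: 2014-06-22.
July 2014 — 4th Sunday is 2014-07-27.
August 2014 — 4th Sunday is 2014-08-24.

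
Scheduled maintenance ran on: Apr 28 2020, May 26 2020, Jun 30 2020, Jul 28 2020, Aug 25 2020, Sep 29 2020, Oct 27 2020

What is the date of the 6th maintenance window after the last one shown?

Apr 27 2021

All Tuesdays; the gaps (28, 35, 28, 28, 35, 28) vary with month length.
This is the last Tuesday of each month.
Last Tuesday of November 2020: Nov 24 2020.
Last Tuesday of December 2020: Dec 29 2020.
Last Tuesday of January 2021: Jan 26 2021.
Last Tuesday of February 2021: Feb 23 2021.
Last Tuesday of March 2021: Mar 30 2021.
Last Tuesday of April 2021: Apr 27 2021.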